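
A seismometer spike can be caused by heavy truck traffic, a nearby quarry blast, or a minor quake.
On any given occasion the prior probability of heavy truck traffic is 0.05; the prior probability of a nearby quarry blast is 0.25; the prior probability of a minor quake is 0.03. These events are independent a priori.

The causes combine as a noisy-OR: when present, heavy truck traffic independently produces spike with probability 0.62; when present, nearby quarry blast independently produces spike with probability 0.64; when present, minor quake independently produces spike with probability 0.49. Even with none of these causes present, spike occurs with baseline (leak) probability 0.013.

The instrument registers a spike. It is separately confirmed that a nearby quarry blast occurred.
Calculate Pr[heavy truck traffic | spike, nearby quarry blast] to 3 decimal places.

Pr[heavy truck traffic | spike, nearby quarry blast] ≈ 0.066

Under noisy-OR, P(spike | causes) = 1 − (1−0.013)·∏(1−qᵢ) over the active causes.
By total probability over the 4 (heavy truck traffic, minor quake) configurations:
  P(spike | nearby quarry blast) = 0.64468*0.95*0.97 + 0.818787*0.95*0.03 + 0.864978*0.05*0.97 + 0.931139*0.05*0.03
        = 0.594073 + 0.023335 + 0.041951 + 0.001397 = 0.660756
Keeping only the heavy truck traffic-present terms gives 0.043348, so
  P(heavy truck traffic | spike, nearby quarry blast) = 0.043348 / 0.660756 ≈ 0.066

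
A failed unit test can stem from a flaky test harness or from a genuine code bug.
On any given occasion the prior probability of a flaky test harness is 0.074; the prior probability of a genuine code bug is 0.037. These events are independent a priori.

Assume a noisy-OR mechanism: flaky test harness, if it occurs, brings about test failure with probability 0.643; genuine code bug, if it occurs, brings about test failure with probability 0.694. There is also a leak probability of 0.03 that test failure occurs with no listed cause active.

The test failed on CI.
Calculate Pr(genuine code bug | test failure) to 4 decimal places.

Pr(genuine code bug | test failure) ≈ 0.2657

Under noisy-OR, P(test failure | causes) = 1 − (1−0.03)·∏(1−qᵢ) over the active causes.
P(test failure) = 0.03*0.926*0.963 + 0.70318*0.926*0.037 + 0.65371*0.074*0.963 + 0.894035*0.074*0.037 = 0.026752 + 0.024092 + 0.046585 + 0.002448 = 0.099877
The genuine code bug-present share is 0.024092 + 0.002448 = 0.026540.
P(genuine code bug | test failure) = 0.026540 / 0.099877 ≈ 0.2657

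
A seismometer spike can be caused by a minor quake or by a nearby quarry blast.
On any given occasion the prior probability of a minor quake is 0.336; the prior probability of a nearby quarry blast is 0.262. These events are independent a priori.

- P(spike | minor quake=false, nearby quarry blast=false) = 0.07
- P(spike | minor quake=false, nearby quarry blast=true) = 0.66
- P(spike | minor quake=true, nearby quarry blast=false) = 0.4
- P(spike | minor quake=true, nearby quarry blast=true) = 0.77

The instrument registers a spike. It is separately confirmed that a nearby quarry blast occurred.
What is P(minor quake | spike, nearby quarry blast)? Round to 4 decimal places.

P(minor quake | spike, nearby quarry blast) ≈ 0.3712

P(spike | nearby quarry blast) = 0.66·0.664 + 0.77·0.336 = 0.438240 + 0.258720 = 0.696960
Of this, 0.258720 comes from 0.77·0.336 (the minor quake=true cases).
P(minor quake | spike, nearby quarry blast) = 0.258720 / 0.696960 ≈ 0.3712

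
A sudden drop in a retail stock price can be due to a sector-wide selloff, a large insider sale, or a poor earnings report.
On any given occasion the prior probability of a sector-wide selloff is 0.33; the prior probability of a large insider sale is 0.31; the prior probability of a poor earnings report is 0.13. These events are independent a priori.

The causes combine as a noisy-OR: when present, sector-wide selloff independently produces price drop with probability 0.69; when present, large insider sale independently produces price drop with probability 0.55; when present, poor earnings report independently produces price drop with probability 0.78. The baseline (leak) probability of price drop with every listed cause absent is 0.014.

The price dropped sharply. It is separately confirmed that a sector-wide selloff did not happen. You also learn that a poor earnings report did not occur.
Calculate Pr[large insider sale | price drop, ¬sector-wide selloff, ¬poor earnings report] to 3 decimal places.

Under noisy-OR, P(price drop | causes) = 1 − (1−0.014)·∏(1−qᵢ) over the active causes.
P(price drop | ¬sector-wide selloff, ¬poor earnings report) = 0.014*0.69 + 0.5563*0.31 = 0.009660 + 0.172453 = 0.182113
Restricting to configurations with large insider sale present: 0.5563*0.31 = 0.172453.
P(large insider sale | price drop, ¬sector-wide selloff, ¬poor earnings report) = 0.172453 / 0.182113 ≈ 0.947

Pr[large insider sale | price drop, ¬sector-wide selloff, ¬poor earnings report] ≈ 0.947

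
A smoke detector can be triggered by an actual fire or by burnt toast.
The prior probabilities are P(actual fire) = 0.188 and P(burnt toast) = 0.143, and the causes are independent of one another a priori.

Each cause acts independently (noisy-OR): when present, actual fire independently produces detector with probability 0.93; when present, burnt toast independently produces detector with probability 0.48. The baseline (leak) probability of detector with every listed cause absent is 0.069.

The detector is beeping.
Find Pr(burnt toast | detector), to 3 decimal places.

Under noisy-OR, P(detector | causes) = 1 − (1−0.069)·∏(1−qᵢ) over the active causes.
Weight on burnt toast=true, given the evidence: 0.059902 + 0.025973 = 0.085875
Normalizer over all consistent configurations: 0.069*0.812*0.857 + 0.51588*0.812*0.143 + 0.93483*0.188*0.857 + 0.966112*0.188*0.143 = 0.284507
P(burnt toast | detector) = 0.085875/0.284507 ≈ 0.302

Pr(burnt toast | detector) ≈ 0.302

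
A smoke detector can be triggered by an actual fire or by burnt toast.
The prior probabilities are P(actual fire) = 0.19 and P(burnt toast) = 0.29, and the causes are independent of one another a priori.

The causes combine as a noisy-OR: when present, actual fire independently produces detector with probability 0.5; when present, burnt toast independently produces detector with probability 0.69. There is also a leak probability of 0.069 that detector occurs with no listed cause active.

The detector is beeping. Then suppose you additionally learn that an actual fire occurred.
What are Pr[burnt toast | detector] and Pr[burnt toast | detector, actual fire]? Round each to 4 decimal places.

Under noisy-OR, P(detector | causes) = 1 − (1−0.069)·∏(1−qᵢ) over the active causes.
P(detector) = 0.069·0.81·0.71 + 0.71139·0.81·0.29 + 0.5345·0.19·0.71 + 0.855695·0.19·0.29 = 0.039682 + 0.167106 + 0.072104 + 0.047149 = 0.326041
Of this, 0.214255 comes from 0.167106 + 0.047149 (the burnt toast=true cases).
P(burnt toast | detector) = 0.214255 / 0.326041 ≈ 0.6571

Now also conditioning on actual fire=true:
Sum P(detector|·) weighted by the priors over both values of burnt toast:
  P(detector | actual fire) = 0.5345*0.71 + 0.855695*0.29
        = 0.379495 + 0.248152 = 0.627647
Configurations with burnt toast contribute 0.248152, so
  P(burnt toast | detector, actual fire) = 0.248152 / 0.627647 ≈ 0.3954

Pr[burnt toast | detector] ≈ 0.6571; Pr[burnt toast | detector, actual fire] ≈ 0.3954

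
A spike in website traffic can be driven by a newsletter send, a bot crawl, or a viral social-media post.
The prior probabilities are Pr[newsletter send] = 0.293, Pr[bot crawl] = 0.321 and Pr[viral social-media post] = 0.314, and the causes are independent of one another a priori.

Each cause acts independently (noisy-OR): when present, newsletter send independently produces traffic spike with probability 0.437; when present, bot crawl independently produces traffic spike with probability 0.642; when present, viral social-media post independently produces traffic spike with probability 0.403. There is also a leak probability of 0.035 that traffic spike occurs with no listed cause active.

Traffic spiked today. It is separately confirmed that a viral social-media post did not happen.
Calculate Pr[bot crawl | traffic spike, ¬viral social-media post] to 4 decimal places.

Pr[bot crawl | traffic spike, ¬viral social-media post] ≈ 0.6757

Under noisy-OR, P(traffic spike | causes) = 1 − (1−0.035)·∏(1−qᵢ) over the active causes.
P(traffic spike | ¬viral social-media post) = 0.035*0.707*0.679 + 0.65453*0.707*0.321 + 0.456705*0.293*0.679 + 0.8055*0.293*0.321 = 0.016802 + 0.148544 + 0.090860 + 0.075760 = 0.331966
Of this, 0.224304 comes from 0.148544 + 0.075760 (the bot crawl=true cases).
P(bot crawl | traffic spike, ¬viral social-media post) = 0.224304 / 0.331966 ≈ 0.6757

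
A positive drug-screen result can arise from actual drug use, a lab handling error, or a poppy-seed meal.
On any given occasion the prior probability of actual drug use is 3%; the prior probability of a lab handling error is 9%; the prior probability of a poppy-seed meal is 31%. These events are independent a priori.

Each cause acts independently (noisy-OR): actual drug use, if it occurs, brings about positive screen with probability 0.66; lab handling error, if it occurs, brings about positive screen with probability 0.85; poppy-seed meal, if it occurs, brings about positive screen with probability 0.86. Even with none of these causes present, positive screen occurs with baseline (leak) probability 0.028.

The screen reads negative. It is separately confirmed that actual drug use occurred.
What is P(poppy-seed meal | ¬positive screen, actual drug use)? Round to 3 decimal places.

Under noisy-OR, P(positive screen | causes) = 1 − (1−0.028)·∏(1−qᵢ) over the active causes.
Weight on poppy-seed meal=true, given the evidence: 0.013052 + 0.000194 = 0.013246
Normalizer over all consistent configurations: 0.33048·0.91·0.69 + 0.046267·0.91·0.31 + 0.049572·0.09·0.69 + 0.00694·0.09·0.31 = 0.223832
Posterior = 0.013246 / 0.223832 ≈ 0.059

P(poppy-seed meal | ¬positive screen, actual drug use) ≈ 0.059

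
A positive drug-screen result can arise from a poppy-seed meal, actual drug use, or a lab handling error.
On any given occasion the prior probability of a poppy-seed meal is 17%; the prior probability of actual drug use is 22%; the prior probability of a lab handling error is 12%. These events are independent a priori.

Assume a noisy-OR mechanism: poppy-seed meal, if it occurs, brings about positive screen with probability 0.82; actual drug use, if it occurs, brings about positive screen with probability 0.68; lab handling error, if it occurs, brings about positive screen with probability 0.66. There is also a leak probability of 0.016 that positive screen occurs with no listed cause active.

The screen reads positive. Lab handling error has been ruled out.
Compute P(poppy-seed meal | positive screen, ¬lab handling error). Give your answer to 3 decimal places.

Under noisy-OR, P(positive screen | causes) = 1 − (1−0.016)·∏(1−qᵢ) over the active causes.
For the numerator, keep only poppy-seed meal=true terms: 0.109114 + 0.035280 = 0.144394
The normalizing constant is 0.016*0.83*0.78 + 0.68512*0.83*0.22 + 0.82288*0.17*0.78 + 0.943322*0.17*0.22 = 0.279855
Posterior = 0.144394 / 0.279855 ≈ 0.516

P(poppy-seed meal | positive screen, ¬lab handling error) ≈ 0.516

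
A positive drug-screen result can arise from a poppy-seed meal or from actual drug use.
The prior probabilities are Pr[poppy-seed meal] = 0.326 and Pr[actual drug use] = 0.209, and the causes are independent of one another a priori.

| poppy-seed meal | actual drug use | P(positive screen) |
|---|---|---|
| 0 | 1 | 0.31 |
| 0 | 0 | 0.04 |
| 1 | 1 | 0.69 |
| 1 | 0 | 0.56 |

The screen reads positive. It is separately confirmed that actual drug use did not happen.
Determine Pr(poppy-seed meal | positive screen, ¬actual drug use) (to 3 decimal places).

P(positive screen | ¬actual drug use) = 0.04*0.674 + 0.56*0.326 = 0.026960 + 0.182560 = 0.209520
Of this, 0.182560 comes from 0.56*0.326 (the poppy-seed meal=true cases).
P(poppy-seed meal | positive screen, ¬actual drug use) = 0.182560 / 0.209520 ≈ 0.871

Pr(poppy-seed meal | positive screen, ¬actual drug use) ≈ 0.871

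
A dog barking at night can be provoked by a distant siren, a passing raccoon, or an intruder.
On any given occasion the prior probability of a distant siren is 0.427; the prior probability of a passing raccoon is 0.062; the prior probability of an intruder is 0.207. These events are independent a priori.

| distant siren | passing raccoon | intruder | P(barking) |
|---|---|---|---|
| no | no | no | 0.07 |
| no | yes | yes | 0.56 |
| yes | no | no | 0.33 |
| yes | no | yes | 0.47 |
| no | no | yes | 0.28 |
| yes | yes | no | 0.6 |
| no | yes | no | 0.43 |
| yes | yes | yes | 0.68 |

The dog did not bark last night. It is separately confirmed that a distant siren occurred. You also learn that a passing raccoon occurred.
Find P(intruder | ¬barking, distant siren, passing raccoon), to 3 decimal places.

P(intruder | ¬barking, distant siren, passing raccoon) ≈ 0.173

P(¬barking | distant siren, passing raccoon) = 0.4×0.793 + 0.32×0.207 = 0.317200 + 0.066240 = 0.383440
Of this, 0.066240 comes from 0.32×0.207 (the intruder=true cases).
P(intruder | ¬barking, distant siren, passing raccoon) = 0.066240 / 0.383440 ≈ 0.173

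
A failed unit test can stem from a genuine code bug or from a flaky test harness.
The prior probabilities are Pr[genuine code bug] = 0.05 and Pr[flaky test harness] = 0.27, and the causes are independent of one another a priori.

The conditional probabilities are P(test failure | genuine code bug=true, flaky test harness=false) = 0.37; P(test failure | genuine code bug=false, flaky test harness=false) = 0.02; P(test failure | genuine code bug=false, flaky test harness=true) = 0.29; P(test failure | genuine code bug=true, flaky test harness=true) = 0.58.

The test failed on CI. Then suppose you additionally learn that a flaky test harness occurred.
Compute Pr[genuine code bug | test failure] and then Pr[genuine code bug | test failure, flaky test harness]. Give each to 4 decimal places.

Pr[genuine code bug | test failure] ≈ 0.1947; Pr[genuine code bug | test failure, flaky test harness] ≈ 0.0952

P(test failure) = 0.02*0.95*0.73 + 0.29*0.95*0.27 + 0.37*0.05*0.73 + 0.58*0.05*0.27 = 0.013870 + 0.074385 + 0.013505 + 0.007830 = 0.109590
The genuine code bug-present share is 0.013505 + 0.007830 = 0.021335.
Hence the posterior is 0.021335/0.109590 ≈ 0.1947.

Now also conditioning on flaky test harness=true:
P(test failure | flaky test harness) = 0.29·0.95 + 0.58·0.05 = 0.275500 + 0.029000 = 0.304500
Of this, 0.029000 comes from 0.58·0.05 (the genuine code bug=true cases).
Hence the posterior is 0.029000/0.304500 ≈ 0.0952.
Conditioning on flaky test harness lowers the posterior on genuine code bug: the classic explaining-away effect in a common-effect structure.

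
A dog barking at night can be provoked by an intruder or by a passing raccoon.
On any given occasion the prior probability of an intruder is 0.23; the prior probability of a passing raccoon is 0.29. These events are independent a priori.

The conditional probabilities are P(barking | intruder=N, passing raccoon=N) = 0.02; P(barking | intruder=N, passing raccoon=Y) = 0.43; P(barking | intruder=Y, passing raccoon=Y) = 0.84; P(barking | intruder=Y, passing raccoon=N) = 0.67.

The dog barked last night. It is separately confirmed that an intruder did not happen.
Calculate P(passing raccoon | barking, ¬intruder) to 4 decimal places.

Numerator (weight on configurations with passing raccoon): 0.43×0.29 = 0.124700
The normalizing constant is 0.02×0.71 + 0.43×0.29 = 0.138900
Posterior = 0.124700 / 0.138900 ≈ 0.8978

P(passing raccoon | barking, ¬intruder) ≈ 0.8978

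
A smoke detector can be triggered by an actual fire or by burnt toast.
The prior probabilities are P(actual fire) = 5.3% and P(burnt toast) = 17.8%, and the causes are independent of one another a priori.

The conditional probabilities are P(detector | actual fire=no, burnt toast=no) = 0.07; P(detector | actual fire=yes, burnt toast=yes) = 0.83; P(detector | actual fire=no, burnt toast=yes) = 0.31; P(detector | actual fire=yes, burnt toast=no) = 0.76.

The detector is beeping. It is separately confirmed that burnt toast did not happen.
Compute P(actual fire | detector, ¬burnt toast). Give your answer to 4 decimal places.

For the numerator, keep only actual fire=true terms: 0.76·0.053 = 0.040280
Denominator P(detector | ¬burnt toast): 0.07·0.947 + 0.76·0.053 = 0.106570
Posterior = 0.040280 / 0.106570 ≈ 0.3780

P(actual fire | detector, ¬burnt toast) ≈ 0.3780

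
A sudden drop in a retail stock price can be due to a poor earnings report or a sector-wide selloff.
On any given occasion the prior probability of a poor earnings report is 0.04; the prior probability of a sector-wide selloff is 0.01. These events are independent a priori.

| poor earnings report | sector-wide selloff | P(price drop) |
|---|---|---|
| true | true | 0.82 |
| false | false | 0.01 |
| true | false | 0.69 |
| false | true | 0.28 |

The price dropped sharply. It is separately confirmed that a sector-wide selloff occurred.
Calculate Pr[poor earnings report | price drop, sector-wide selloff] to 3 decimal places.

Sum P(price drop|·) weighted by the priors over both values of poor earnings report:
  P(price drop | sector-wide selloff) = 0.28×0.96 + 0.82×0.04
        = 0.268800 + 0.032800 = 0.301600
Keeping only the poor earnings report-present terms gives 0.032800, so
  P(poor earnings report | price drop, sector-wide selloff) = 0.032800 / 0.301600 ≈ 0.109

Pr[poor earnings report | price drop, sector-wide selloff] ≈ 0.109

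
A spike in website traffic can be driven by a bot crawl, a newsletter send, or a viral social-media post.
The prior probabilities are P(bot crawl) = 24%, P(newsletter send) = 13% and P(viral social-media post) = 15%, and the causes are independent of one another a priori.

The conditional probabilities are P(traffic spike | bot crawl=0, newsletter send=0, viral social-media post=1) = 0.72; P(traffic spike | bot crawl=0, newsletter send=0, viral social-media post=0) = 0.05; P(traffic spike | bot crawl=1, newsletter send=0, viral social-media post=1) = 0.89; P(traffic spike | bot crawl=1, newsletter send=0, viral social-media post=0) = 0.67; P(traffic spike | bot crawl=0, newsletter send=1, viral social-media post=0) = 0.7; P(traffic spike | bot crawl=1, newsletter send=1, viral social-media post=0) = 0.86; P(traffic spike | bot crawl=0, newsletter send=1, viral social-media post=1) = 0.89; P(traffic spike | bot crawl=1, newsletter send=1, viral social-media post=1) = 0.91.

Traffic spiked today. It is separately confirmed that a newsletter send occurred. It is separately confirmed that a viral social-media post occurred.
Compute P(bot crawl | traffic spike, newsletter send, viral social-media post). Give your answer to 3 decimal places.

P(bot crawl | traffic spike, newsletter send, viral social-media post) ≈ 0.244

P(traffic spike | newsletter send, viral social-media post) = 0.89·0.76 + 0.91·0.24 = 0.676400 + 0.218400 = 0.894800
The bot crawl-present share is 0.91·0.24 = 0.218400.
P(bot crawl | traffic spike, newsletter send, viral social-media post) = 0.218400 / 0.894800 ≈ 0.244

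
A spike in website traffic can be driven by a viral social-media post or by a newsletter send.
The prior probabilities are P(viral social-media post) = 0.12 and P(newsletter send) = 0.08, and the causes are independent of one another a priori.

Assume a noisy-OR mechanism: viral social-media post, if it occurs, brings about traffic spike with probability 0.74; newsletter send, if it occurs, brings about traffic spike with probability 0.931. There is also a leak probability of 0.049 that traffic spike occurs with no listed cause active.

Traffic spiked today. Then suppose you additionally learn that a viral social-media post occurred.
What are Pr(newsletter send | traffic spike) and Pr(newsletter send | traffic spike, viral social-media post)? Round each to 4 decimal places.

Pr(newsletter send | traffic spike) ≈ 0.3799; Pr(newsletter send | traffic spike, viral social-media post) ≈ 0.1020

Under noisy-OR, P(traffic spike | causes) = 1 − (1−0.049)·∏(1−qᵢ) over the active causes.
Sum P(traffic spike|·) weighted by the priors over the 4 (viral social-media post, newsletter send) configurations:
  P(traffic spike) = 0.049×0.88×0.92 + 0.934381×0.88×0.08 + 0.75274×0.12×0.92 + 0.982939×0.12×0.08
        = 0.039670 + 0.065780 + 0.083102 + 0.009436 = 0.197988
Configurations with newsletter send contribute 0.075216, so
  P(newsletter send | traffic spike) = 0.075216 / 0.197988 ≈ 0.3799

Now also conditioning on viral social-media post=true:
Enumerate both values of newsletter send and weight by the priors:
  P(traffic spike | viral social-media post) = 0.75274·0.92 + 0.982939·0.08
        = 0.692521 + 0.078635 = 0.771156
Configurations with newsletter send contribute 0.078635, so
  P(newsletter send | traffic spike, viral social-media post) = 0.078635 / 0.771156 ≈ 0.1020
Conditioning on viral social-media post lowers the posterior on newsletter send: the classic explaining-away effect in a common-effect structure.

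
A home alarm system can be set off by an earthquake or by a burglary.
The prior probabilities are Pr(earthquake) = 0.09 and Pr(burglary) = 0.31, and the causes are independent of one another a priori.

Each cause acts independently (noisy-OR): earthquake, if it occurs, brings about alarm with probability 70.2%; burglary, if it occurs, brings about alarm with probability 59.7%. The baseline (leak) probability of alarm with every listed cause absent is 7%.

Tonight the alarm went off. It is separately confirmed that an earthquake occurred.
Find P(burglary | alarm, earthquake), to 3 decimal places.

P(burglary | alarm, earthquake) ≈ 0.356

Under noisy-OR, P(alarm | causes) = 1 − (1−0.07)·∏(1−qᵢ) over the active causes.
Weight on burglary=true, given the evidence: 0.888313·0.31 = 0.275377
Normalizer over all consistent configurations: 0.72286·0.69 + 0.888313·0.31 = 0.774150
Posterior = 0.275377 / 0.774150 ≈ 0.356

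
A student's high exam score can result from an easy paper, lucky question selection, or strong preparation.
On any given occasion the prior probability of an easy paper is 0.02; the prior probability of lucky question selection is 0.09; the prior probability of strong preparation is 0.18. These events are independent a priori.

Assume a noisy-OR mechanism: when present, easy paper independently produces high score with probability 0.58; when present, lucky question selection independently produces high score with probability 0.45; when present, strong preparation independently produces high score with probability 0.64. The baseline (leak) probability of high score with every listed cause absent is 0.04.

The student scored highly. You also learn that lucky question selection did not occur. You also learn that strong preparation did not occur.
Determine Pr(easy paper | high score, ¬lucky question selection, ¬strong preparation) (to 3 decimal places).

Pr(easy paper | high score, ¬lucky question selection, ¬strong preparation) ≈ 0.233

Under noisy-OR, P(high score | causes) = 1 − (1−0.04)·∏(1−qᵢ) over the active causes.
P(high score | ¬lucky question selection, ¬strong preparation) = 0.04×0.98 + 0.5968×0.02 = 0.039200 + 0.011936 = 0.051136
The easy paper-present share is 0.5968×0.02 = 0.011936.
So P(easy paper | high score, ¬lucky question selection, ¬strong preparation) = 0.011936/0.051136 ≈ 0.233.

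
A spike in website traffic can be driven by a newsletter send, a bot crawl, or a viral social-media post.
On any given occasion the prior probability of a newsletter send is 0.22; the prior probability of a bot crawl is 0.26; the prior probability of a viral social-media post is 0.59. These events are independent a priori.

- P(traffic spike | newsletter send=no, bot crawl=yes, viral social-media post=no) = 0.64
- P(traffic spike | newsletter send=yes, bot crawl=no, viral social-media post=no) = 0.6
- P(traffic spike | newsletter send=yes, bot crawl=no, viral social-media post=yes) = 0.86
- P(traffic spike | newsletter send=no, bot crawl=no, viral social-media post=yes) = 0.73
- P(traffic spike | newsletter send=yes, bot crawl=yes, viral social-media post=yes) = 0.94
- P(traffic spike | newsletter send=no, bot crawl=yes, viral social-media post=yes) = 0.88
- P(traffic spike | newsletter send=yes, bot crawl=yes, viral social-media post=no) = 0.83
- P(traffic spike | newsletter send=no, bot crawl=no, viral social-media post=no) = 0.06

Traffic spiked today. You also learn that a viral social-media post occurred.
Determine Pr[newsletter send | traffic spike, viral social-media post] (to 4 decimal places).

For the numerator, keep only newsletter send=true terms: 0.140008 + 0.053768 = 0.193776
The normalizing constant is 0.73×0.78×0.74 + 0.88×0.78×0.26 + 0.86×0.22×0.74 + 0.94×0.22×0.26 = 0.793596
P(newsletter send | traffic spike, viral social-media post) = 0.193776/0.793596 ≈ 0.2442

Pr[newsletter send | traffic spike, viral social-media post] ≈ 0.2442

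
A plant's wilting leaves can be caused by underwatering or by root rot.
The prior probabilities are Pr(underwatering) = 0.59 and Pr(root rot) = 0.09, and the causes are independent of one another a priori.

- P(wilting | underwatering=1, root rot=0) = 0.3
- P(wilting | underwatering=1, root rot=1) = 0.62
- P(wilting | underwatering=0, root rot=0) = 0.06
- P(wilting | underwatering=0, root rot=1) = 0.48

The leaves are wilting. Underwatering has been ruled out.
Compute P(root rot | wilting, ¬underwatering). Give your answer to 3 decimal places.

P(wilting | ¬underwatering) = 0.06×0.91 + 0.48×0.09 = 0.054600 + 0.043200 = 0.097800
Of this, 0.043200 comes from 0.48×0.09 (the root rot=true cases).
P(root rot | wilting, ¬underwatering) = 0.043200 / 0.097800 ≈ 0.442

P(root rot | wilting, ¬underwatering) ≈ 0.442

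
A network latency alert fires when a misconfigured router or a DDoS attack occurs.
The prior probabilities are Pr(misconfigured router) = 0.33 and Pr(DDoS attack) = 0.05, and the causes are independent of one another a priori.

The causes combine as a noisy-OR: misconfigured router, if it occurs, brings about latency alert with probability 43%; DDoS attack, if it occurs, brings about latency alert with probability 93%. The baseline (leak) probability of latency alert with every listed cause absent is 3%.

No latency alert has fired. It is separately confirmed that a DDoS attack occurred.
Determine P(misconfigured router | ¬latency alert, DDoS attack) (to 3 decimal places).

Under noisy-OR, P(latency alert | causes) = 1 − (1−0.03)·∏(1−qᵢ) over the active causes.
Sum P(¬latency alert|·) weighted by the priors over both values of misconfigured router:
  P(¬latency alert | DDoS attack) = 0.0679·0.67 + 0.038703·0.33
        = 0.045493 + 0.012772 = 0.058265
Configurations with misconfigured router contribute 0.012772, so
  P(misconfigured router | ¬latency alert, DDoS attack) = 0.012772 / 0.058265 ≈ 0.219

P(misconfigured router | ¬latency alert, DDoS attack) ≈ 0.219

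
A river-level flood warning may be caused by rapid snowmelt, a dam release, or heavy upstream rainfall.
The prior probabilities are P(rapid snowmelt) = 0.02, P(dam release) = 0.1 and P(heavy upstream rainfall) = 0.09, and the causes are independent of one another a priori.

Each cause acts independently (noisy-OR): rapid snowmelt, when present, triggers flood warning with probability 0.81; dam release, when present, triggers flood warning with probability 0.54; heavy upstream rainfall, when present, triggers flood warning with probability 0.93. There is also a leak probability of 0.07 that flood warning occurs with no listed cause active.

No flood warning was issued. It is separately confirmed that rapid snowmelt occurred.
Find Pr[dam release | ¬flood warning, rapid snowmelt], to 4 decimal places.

Under noisy-OR, P(flood warning | causes) = 1 − (1−0.07)·∏(1−qᵢ) over the active causes.
For the numerator, keep only dam release=true terms: 0.007397 + 0.000051 = 0.007448
Normalizer over all consistent configurations: 0.1767×0.9×0.91 + 0.012369×0.9×0.09 + 0.081282×0.1×0.91 + 0.00569×0.1×0.09 = 0.153167
P(dam release | ¬flood warning, rapid snowmelt) = 0.007448/0.153167 ≈ 0.0486

Pr[dam release | ¬flood warning, rapid snowmelt] ≈ 0.0486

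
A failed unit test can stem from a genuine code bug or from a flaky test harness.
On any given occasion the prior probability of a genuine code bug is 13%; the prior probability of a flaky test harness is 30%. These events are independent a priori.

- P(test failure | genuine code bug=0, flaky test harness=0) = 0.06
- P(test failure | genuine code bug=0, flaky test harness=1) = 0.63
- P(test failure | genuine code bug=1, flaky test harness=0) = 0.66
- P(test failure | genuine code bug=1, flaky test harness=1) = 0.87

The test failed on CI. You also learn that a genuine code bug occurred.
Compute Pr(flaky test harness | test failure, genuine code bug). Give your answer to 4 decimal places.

Pr(flaky test harness | test failure, genuine code bug) ≈ 0.3610

P(test failure | genuine code bug) = 0.66×0.7 + 0.87×0.3 = 0.462000 + 0.261000 = 0.723000
Restricting to configurations with flaky test harness present: 0.87×0.3 = 0.261000.
P(flaky test harness | test failure, genuine code bug) = 0.261000 / 0.723000 ≈ 0.3610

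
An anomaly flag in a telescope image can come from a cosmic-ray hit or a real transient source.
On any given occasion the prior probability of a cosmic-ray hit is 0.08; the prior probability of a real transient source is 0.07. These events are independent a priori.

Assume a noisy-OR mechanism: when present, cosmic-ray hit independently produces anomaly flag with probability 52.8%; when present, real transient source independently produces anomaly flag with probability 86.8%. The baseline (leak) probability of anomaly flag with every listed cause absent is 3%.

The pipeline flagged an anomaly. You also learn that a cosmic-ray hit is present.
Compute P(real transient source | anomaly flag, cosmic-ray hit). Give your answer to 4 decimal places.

Under noisy-OR, P(anomaly flag | causes) = 1 − (1−0.03)·∏(1−qᵢ) over the active causes.
By total probability over both values of real transient source:
  P(anomaly flag | cosmic-ray hit) = 0.54216*0.93 + 0.939565*0.07
        = 0.504209 + 0.065770 = 0.569979
Configurations with real transient source contribute 0.065770, so
  P(real transient source | anomaly flag, cosmic-ray hit) = 0.065770 / 0.569979 ≈ 0.1154

P(real transient source | anomaly flag, cosmic-ray hit) ≈ 0.1154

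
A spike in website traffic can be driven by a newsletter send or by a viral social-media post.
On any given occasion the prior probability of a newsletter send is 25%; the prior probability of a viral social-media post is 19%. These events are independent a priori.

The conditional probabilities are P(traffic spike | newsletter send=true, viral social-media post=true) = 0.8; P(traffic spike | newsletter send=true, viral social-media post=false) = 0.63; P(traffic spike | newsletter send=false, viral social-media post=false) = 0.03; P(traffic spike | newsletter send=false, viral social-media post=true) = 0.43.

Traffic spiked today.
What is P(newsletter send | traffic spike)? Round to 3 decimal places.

P(traffic spike) = 0.03*0.75*0.81 + 0.43*0.75*0.19 + 0.63*0.25*0.81 + 0.8*0.25*0.19 = 0.018225 + 0.061275 + 0.127575 + 0.038000 = 0.245075
Restricting to configurations with newsletter send present: 0.127575 + 0.038000 = 0.165575.
Hence the posterior is 0.165575/0.245075 ≈ 0.676.

P(newsletter send | traffic spike) ≈ 0.676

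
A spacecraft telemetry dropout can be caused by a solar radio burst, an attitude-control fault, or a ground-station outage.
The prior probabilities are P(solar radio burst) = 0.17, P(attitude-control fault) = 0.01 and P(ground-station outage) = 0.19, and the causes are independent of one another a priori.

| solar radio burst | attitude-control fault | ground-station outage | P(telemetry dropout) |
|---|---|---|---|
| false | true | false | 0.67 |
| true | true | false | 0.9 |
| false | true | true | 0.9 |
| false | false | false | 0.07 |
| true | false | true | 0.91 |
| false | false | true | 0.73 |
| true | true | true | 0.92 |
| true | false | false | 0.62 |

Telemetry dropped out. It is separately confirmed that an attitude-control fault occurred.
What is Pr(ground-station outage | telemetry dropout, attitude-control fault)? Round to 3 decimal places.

P(telemetry dropout | attitude-control fault) = 0.67*0.83*0.81 + 0.9*0.83*0.19 + 0.9*0.17*0.81 + 0.92*0.17*0.19 = 0.450441 + 0.141930 + 0.123930 + 0.029716 = 0.746017
Of this, 0.171646 comes from 0.141930 + 0.029716 (the ground-station outage=true cases).
Hence the posterior is 0.171646/0.746017 ≈ 0.230.

Pr(ground-station outage | telemetry dropout, attitude-control fault) ≈ 0.230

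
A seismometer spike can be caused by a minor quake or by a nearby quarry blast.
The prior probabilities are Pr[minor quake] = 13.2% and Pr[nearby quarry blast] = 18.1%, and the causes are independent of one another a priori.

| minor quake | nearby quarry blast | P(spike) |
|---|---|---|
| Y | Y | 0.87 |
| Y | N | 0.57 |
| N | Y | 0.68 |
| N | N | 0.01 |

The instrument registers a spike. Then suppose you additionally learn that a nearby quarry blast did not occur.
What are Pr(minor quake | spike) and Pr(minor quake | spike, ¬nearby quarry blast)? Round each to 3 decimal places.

P(spike) = 0.01*0.868*0.819 + 0.68*0.868*0.181 + 0.57*0.132*0.819 + 0.87*0.132*0.181 = 0.007109 + 0.106833 + 0.061622 + 0.020786 = 0.196350
Of this, 0.082408 comes from 0.061622 + 0.020786 (the minor quake=true cases).
Hence the posterior is 0.082408/0.196350 ≈ 0.420.

Now condition on the additional information:
Weight on minor quake=true, given the evidence: 0.57*0.132 = 0.075240
Denominator P(spike | ¬nearby quarry blast): 0.01*0.868 + 0.57*0.132 = 0.083920
Posterior = 0.075240 / 0.083920 ≈ 0.897

Pr(minor quake | spike) ≈ 0.420; Pr(minor quake | spike, ¬nearby quarry blast) ≈ 0.897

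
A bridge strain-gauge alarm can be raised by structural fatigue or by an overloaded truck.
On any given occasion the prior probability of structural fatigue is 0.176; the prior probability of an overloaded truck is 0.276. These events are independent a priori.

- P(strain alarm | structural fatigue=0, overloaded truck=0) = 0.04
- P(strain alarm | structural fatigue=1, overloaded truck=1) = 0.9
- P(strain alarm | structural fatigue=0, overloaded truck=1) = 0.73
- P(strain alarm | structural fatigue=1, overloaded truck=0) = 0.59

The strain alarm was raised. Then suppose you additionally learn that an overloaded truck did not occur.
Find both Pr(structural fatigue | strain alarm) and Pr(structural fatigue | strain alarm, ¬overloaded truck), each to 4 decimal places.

Weight on structural fatigue=true, given the evidence: 0.075180 + 0.043718 = 0.118898
The normalizing constant is 0.04×0.824×0.724 + 0.73×0.824×0.276 + 0.59×0.176×0.724 + 0.9×0.176×0.276 = 0.308781
Posterior = 0.118898 / 0.308781 ≈ 0.3851

With the extra evidence:
Numerator (weight on configurations with structural fatigue): 0.59·0.176 = 0.103840
Denominator P(strain alarm | ¬overloaded truck): 0.04·0.824 + 0.59·0.176 = 0.136800
Posterior = 0.103840 / 0.136800 ≈ 0.7591

Pr(structural fatigue | strain alarm) ≈ 0.3851; Pr(structural fatigue | strain alarm, ¬overloaded truck) ≈ 0.7591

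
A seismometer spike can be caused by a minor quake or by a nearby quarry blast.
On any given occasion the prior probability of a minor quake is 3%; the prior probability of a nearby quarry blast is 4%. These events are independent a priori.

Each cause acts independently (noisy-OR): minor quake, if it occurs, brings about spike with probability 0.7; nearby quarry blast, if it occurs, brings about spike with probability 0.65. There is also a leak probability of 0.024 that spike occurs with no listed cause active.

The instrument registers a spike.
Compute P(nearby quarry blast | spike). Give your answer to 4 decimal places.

Under noisy-OR, P(spike | causes) = 1 − (1−0.024)·∏(1−qᵢ) over the active causes.
By total probability over the 4 (minor quake, nearby quarry blast) configurations:
  P(spike) = 0.024·0.97·0.96 + 0.6584·0.97·0.04 + 0.7072·0.03·0.96 + 0.89752·0.03·0.04
        = 0.022349 + 0.025546 + 0.020367 + 0.001077 = 0.069339
Keeping only the nearby quarry blast-present terms gives 0.026623, so
  P(nearby quarry blast | spike) = 0.026623 / 0.069339 ≈ 0.3840

P(nearby quarry blast | spike) ≈ 0.3840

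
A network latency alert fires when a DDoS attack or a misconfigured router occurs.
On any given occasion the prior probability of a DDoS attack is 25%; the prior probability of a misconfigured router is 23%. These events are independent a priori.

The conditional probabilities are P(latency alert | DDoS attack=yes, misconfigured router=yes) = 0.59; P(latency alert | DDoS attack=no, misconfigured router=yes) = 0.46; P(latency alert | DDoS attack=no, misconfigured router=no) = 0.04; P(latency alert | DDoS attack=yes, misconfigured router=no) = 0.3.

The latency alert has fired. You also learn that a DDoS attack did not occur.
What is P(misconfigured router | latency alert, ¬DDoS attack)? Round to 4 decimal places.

P(latency alert | ¬DDoS attack) = 0.04·0.77 + 0.46·0.23 = 0.030800 + 0.105800 = 0.136600
The misconfigured router-present share is 0.46·0.23 = 0.105800.
P(misconfigured router | latency alert, ¬DDoS attack) = 0.105800 / 0.136600 ≈ 0.7745

P(misconfigured router | latency alert, ¬DDoS attack) ≈ 0.7745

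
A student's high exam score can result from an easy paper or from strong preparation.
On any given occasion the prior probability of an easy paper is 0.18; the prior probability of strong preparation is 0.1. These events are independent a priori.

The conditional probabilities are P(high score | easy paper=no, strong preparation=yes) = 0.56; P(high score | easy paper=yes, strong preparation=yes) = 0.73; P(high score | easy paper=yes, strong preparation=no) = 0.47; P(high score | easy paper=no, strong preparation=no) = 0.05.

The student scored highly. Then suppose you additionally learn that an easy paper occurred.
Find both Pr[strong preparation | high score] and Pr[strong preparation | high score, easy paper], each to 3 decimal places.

Sum P(high score|·) weighted by the priors over the 4 (easy paper, strong preparation) configurations:
  P(high score) = 0.05·0.82·0.9 + 0.56·0.82·0.1 + 0.47·0.18·0.9 + 0.73·0.18·0.1
        = 0.036900 + 0.045920 + 0.076140 + 0.013140 = 0.172100
Configurations with strong preparation contribute 0.059060, so
  P(strong preparation | high score) = 0.059060 / 0.172100 ≈ 0.343

Now also conditioning on easy paper=true:
Numerator (weight on configurations with strong preparation): 0.73*0.1 = 0.073000
Denominator P(high score | easy paper): 0.47*0.9 + 0.73*0.1 = 0.496000
Posterior = 0.073000 / 0.496000 ≈ 0.147
Conditioning on easy paper lowers the posterior on strong preparation: the classic explaining-away effect in a common-effect structure.

Pr[strong preparation | high score] ≈ 0.343; Pr[strong preparation | high score, easy paper] ≈ 0.147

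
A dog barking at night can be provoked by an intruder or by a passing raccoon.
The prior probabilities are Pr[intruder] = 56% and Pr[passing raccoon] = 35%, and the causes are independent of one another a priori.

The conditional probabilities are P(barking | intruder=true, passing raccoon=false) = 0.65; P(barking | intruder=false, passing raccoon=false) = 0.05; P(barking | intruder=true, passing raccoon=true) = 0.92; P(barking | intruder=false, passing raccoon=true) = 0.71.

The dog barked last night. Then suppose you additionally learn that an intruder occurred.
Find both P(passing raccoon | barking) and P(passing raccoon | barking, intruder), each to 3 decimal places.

Numerator (weight on configurations with passing raccoon): 0.109340 + 0.180320 = 0.289660
Normalizer over all consistent configurations: 0.05×0.44×0.65 + 0.71×0.44×0.35 + 0.65×0.56×0.65 + 0.92×0.56×0.35 = 0.540560
Posterior = 0.289660 / 0.540560 ≈ 0.536

Now condition on the additional information:
Numerator (weight on configurations with passing raccoon): 0.92·0.35 = 0.322000
The normalizing constant is 0.65·0.65 + 0.92·0.35 = 0.744500
P(passing raccoon | barking, intruder) = 0.322000/0.744500 ≈ 0.433

P(passing raccoon | barking) ≈ 0.536; P(passing raccoon | barking, intruder) ≈ 0.433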